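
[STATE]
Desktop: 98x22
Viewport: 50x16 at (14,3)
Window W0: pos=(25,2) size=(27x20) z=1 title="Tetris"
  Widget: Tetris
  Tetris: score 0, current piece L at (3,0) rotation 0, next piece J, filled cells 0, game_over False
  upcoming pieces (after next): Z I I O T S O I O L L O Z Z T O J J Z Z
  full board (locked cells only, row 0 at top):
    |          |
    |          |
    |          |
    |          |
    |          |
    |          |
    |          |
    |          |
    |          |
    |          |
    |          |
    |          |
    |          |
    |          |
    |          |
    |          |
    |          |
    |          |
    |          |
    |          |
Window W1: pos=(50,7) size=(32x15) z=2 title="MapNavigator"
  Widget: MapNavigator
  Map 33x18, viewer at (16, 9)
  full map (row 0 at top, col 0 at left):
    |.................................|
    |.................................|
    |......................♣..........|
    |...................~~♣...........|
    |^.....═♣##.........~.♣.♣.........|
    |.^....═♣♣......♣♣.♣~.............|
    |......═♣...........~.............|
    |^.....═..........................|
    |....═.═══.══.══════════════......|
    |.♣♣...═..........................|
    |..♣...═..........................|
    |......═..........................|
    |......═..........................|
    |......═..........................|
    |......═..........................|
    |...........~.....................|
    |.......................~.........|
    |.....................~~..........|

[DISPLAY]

           ┃ Tetris                  ┃            
           ┠─────────────────────────┨            
           ┃          │Next:         ┃            
           ┃          │█             ┃            
           ┃          │███          ┏━━━━━━━━━━━━━
           ┃          │             ┃ MapNavigator
           ┃          │             ┠─────────────
           ┃          │             ┃.....═♣##....
           ┃          │Score:       ┃^....═♣♣.....
           ┃          │0            ┃.....═♣......
           ┃          │             ┃.....═.......
           ┃          │             ┃...═.═══.══.═
           ┃          │             ┃♣♣...═.......
           ┃          │             ┃.♣...═.......
           ┃          │             ┃.....═.......
           ┃          │             ┃.....═.......


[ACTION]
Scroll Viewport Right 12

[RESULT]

 Tetris                  ┃                        
─────────────────────────┨                        
          │Next:         ┃                        
          │█             ┃                        
          │███          ┏━━━━━━━━━━━━━━━━━━━━━━━━━
          │             ┃ MapNavigator            
          │             ┠─────────────────────────
          │             ┃.....═♣##.........~.♣.♣..
          │Score:       ┃^....═♣♣......♣♣.♣~......
          │0            ┃.....═♣...........~......
          │             ┃.....═...................
          │             ┃...═.═══.══.═════════════
          │             ┃♣♣...═.........@.........
          │             ┃.♣...═...................
          │             ┃.....═...................
          │             ┃.....═...................


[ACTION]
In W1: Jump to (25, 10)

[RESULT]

 Tetris                  ┃                        
─────────────────────────┨                        
          │Next:         ┃                        
          │█             ┃                        
          │███          ┏━━━━━━━━━━━━━━━━━━━━━━━━━
          │             ┃ MapNavigator            
          │             ┠─────────────────────────
          │             ┃.....♣♣.♣~.............  
          │Score:       ┃.........~.............  
          │0            ┃.......................  
          │             ┃══.══════════════......  
          │             ┃.......................  
          │             ┃...............@.......  
          │             ┃.......................  
          │             ┃.......................  
          │             ┃.......................  


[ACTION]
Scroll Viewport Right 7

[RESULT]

                  ┃                               
──────────────────┨                               
   │Next:         ┃                               
   │█             ┃                               
   │███          ┏━━━━━━━━━━━━━━━━━━━━━━━━━━━━━━┓ 
   │             ┃ MapNavigator                 ┃ 
   │             ┠──────────────────────────────┨ 
   │             ┃.....♣♣.♣~.............       ┃ 
   │Score:       ┃.........~.............       ┃ 
   │0            ┃.......................       ┃ 
   │             ┃══.══════════════......       ┃ 
   │             ┃.......................       ┃ 
   │             ┃...............@.......       ┃ 
   │             ┃.......................       ┃ 
   │             ┃.......................       ┃ 
   │             ┃.......................       ┃ 


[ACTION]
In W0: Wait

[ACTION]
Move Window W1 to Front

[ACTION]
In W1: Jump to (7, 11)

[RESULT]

                  ┃                               
──────────────────┨                               
   │Next:         ┃                               
   │█             ┃                               
   │███          ┏━━━━━━━━━━━━━━━━━━━━━━━━━━━━━━┓ 
   │             ┃ MapNavigator                 ┃ 
   │             ┠──────────────────────────────┨ 
   │             ┃        ......═♣...........~..┃ 
   │Score:       ┃        ^.....═...............┃ 
   │0            ┃        ....═.═══.══.═════════┃ 
   │             ┃        .♣♣...═...............┃ 
   │             ┃        ..♣...═...............┃ 
   │             ┃        ......═@..............┃ 
   │             ┃        ......═...............┃ 
   │             ┃        ......═...............┃ 
   │             ┃        ......═...............┃ 


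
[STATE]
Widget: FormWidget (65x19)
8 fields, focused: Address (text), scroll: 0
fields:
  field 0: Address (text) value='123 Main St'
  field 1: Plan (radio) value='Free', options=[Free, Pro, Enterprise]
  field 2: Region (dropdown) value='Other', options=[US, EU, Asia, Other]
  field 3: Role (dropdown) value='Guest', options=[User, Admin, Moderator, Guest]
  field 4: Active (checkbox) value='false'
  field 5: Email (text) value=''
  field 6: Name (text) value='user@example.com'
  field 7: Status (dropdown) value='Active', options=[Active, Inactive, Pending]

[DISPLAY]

> Address:    [123 Main St                                      ]
  Plan:       (●) Free  ( ) Pro  ( ) Enterprise                  
  Region:     [Other                                           ▼]
  Role:       [Guest                                           ▼]
  Active:     [ ]                                                
  Email:      [                                                 ]
  Name:       [user@example.com                                 ]
  Status:     [Active                                          ▼]
                                                                 
                                                                 
                                                                 
                                                                 
                                                                 
                                                                 
                                                                 
                                                                 
                                                                 
                                                                 
                                                                 


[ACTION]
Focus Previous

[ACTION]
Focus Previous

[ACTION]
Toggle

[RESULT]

  Address:    [123 Main St                                      ]
  Plan:       (●) Free  ( ) Pro  ( ) Enterprise                  
  Region:     [Other                                           ▼]
  Role:       [Guest                                           ▼]
  Active:     [ ]                                                
  Email:      [                                                 ]
> Name:       [user@example.com                                 ]
  Status:     [Active                                          ▼]
                                                                 
                                                                 
                                                                 
                                                                 
                                                                 
                                                                 
                                                                 
                                                                 
                                                                 
                                                                 
                                                                 


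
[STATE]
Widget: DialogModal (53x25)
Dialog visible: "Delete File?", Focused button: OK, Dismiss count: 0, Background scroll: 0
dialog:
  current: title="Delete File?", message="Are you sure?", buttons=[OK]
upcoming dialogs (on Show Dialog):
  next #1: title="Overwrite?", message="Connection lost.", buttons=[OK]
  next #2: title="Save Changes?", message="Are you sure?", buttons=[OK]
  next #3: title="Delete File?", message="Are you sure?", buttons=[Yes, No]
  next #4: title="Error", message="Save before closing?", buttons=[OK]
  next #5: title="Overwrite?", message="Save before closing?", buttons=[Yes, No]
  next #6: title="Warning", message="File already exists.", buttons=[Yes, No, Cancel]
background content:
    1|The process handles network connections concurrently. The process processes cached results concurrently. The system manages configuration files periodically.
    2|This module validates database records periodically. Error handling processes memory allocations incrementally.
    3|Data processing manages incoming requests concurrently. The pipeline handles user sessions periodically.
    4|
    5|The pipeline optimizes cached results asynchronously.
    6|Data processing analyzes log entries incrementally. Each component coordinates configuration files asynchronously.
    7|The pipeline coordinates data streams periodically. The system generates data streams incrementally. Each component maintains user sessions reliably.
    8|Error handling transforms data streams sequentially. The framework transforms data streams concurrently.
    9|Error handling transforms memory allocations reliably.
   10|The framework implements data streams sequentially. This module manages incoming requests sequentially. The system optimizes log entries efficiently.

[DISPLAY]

The process handles network connections concurrently.
This module validates database records periodically. 
Data processing manages incoming requests concurrentl
                                                     
The pipeline optimizes cached results asynchronously.
Data processing analyzes log entries incrementally. E
The pipeline coordinates data streams periodically. T
Error handling transforms data streams sequentially. 
Error handling transforms memory allocations reliably
The framework implements data streams sequentially. T
                  ┌───────────────┐                  
                  │  Delete File? │                  
                  │ Are you sure? │                  
                  │      [OK]     │                  
                  └───────────────┘                  
                                                     
                                                     
                                                     
                                                     
                                                     
                                                     
                                                     
                                                     
                                                     
                                                     


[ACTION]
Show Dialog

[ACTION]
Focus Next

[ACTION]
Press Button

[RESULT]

The process handles network connections concurrently.
This module validates database records periodically. 
Data processing manages incoming requests concurrentl
                                                     
The pipeline optimizes cached results asynchronously.
Data processing analyzes log entries incrementally. E
The pipeline coordinates data streams periodically. T
Error handling transforms data streams sequentially. 
Error handling transforms memory allocations reliably
The framework implements data streams sequentially. T
                                                     
                                                     
                                                     
                                                     
                                                     
                                                     
                                                     
                                                     
                                                     
                                                     
                                                     
                                                     
                                                     
                                                     
                                                     


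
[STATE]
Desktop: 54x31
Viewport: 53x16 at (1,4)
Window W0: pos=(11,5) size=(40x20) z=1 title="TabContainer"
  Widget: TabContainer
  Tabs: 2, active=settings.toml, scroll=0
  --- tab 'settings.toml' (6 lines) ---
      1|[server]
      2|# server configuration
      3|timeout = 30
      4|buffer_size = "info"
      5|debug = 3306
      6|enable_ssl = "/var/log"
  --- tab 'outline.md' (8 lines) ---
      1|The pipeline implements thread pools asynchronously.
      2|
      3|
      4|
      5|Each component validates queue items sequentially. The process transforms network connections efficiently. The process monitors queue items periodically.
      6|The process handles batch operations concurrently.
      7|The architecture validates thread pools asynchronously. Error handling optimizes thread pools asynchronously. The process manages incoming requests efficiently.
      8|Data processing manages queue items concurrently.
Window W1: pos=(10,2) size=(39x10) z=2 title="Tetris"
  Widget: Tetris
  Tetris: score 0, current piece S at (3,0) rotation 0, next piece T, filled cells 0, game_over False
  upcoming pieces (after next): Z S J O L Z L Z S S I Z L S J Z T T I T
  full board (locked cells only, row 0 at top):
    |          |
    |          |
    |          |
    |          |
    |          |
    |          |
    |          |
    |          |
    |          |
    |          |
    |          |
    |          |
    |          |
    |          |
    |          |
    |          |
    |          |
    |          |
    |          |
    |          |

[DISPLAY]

         ┠─────────────────────────────────────┨     
         ┃          │Next:                     ┃━┓   
         ┃          │ ▒                        ┃ ┃   
         ┃          │▒▒▒                       ┃─┨   
         ┃          │                          ┃ ┃   
         ┃          │                          ┃─┃   
         ┃          │                          ┃ ┃   
         ┗━━━━━━━━━━━━━━━━━━━━━━━━━━━━━━━━━━━━━┛ ┃   
          ┃timeout = 30                          ┃   
          ┃buffer_size = "info"                  ┃   
          ┃debug = 3306                          ┃   
          ┃enable_ssl = "/var/log"               ┃   
          ┃                                      ┃   
          ┃                                      ┃   
          ┃                                      ┃   
          ┃                                      ┃   


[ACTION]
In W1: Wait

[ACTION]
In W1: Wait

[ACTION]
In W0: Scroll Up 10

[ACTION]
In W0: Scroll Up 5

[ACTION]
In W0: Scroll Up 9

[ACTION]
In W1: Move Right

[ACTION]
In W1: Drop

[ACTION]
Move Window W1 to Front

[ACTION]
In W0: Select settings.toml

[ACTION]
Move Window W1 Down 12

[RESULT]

                                                     
          ┏━━━━━━━━━━━━━━━━━━━━━━━━━━━━━━━━━━━━━━┓   
          ┃ TabContainer                         ┃   
          ┠──────────────────────────────────────┨   
          ┃[settings.toml]│ outline.md           ┃   
          ┃──────────────────────────────────────┃   
          ┃[server]                              ┃   
          ┃# server configuration                ┃   
          ┃timeout = 30                          ┃   
          ┃buffer_size = "info"                  ┃   
         ┏━━━━━━━━━━━━━━━━━━━━━━━━━━━━━━━━━━━━━┓ ┃   
         ┃ Tetris                              ┃ ┃   
         ┠─────────────────────────────────────┨ ┃   
         ┃          │Next:                     ┃ ┃   
         ┃          │ ▒                        ┃ ┃   
         ┃          │▒▒▒                       ┃ ┃   


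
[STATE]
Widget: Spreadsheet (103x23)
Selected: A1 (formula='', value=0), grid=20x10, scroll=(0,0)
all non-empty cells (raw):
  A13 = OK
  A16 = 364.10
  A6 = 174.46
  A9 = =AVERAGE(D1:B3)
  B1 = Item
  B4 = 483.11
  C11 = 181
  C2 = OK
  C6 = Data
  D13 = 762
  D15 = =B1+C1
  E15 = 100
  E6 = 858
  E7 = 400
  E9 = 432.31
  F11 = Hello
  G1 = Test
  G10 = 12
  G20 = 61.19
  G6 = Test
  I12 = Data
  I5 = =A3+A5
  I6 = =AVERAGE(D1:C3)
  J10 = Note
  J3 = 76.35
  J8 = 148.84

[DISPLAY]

A1:                                                                                                    
       A       B       C       D       E       F       G       H       I       J                       
-------------------------------------------------------------------------------------------------------
  1      [0]Item           0       0       0       0Test           0       0       0                   
  2        0       0OK             0       0       0       0       0       0       0                   
  3        0       0       0       0       0       0       0       0       0   76.35                   
  4        0  483.11       0       0       0       0       0       0       0       0                   
  5        0       0       0       0       0       0       0       0       0       0                   
  6   174.46       0Data           0     858       0Test           0       0       0                   
  7        0       0       0       0     400       0       0       0       0       0                   
  8        0       0       0       0       0       0       0       0       0  148.84                   
  9        0       0       0       0  432.31       0       0       0       0       0                   
 10        0       0       0       0       0       0      12       0       0Note                       
 11        0       0     181       0       0Hello          0       0       0       0                   
 12        0       0       0       0       0       0       0       0Data           0                   
 13 OK             0       0     762       0       0       0       0       0       0                   
 14        0       0       0       0       0       0       0       0       0       0                   
 15        0       0       0#ERR!        100       0       0       0       0       0                   
 16   364.10       0       0       0       0       0       0       0       0       0                   
 17        0       0       0       0       0       0       0       0       0       0                   
 18        0       0       0       0       0       0       0       0       0       0                   
 19        0       0       0       0       0       0       0       0       0       0                   
 20        0       0       0       0       0       0   61.19       0       0       0                   


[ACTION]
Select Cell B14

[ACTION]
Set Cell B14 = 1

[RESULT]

B14: 1                                                                                                 
       A       B       C       D       E       F       G       H       I       J                       
-------------------------------------------------------------------------------------------------------
  1        0Item           0       0       0       0Test           0       0       0                   
  2        0       0OK             0       0       0       0       0       0       0                   
  3        0       0       0       0       0       0       0       0       0   76.35                   
  4        0  483.11       0       0       0       0       0       0       0       0                   
  5        0       0       0       0       0       0       0       0       0       0                   
  6   174.46       0Data           0     858       0Test           0       0       0                   
  7        0       0       0       0     400       0       0       0       0       0                   
  8        0       0       0       0       0       0       0       0       0  148.84                   
  9        0       0       0       0  432.31       0       0       0       0       0                   
 10        0       0       0       0       0       0      12       0       0Note                       
 11        0       0     181       0       0Hello          0       0       0       0                   
 12        0       0       0       0       0       0       0       0Data           0                   
 13 OK             0       0     762       0       0       0       0       0       0                   
 14        0     [1]       0       0       0       0       0       0       0       0                   
 15        0       0       0#ERR!        100       0       0       0       0       0                   
 16   364.10       0       0       0       0       0       0       0       0       0                   
 17        0       0       0       0       0       0       0       0       0       0                   
 18        0       0       0       0       0       0       0       0       0       0                   
 19        0       0       0       0       0       0       0       0       0       0                   
 20        0       0       0       0       0       0   61.19       0       0       0                   


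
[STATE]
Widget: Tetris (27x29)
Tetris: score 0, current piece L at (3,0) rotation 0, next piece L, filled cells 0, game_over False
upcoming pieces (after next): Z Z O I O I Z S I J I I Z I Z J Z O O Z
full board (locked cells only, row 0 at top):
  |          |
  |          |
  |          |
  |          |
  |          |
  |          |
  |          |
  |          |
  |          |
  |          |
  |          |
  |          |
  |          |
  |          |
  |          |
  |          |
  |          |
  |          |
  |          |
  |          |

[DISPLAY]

     ▒    │Next:           
   ▒▒▒    │  ▒             
          │▒▒▒             
          │                
          │                
          │                
          │Score:          
          │0               
          │                
          │                
          │                
          │                
          │                
          │                
          │                
          │                
          │                
          │                
          │                
          │                
          │                
          │                
          │                
          │                
          │                
          │                
          │                
          │                
          │                


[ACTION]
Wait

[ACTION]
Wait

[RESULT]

          │Next:           
          │  ▒             
     ▒    │▒▒▒             
   ▒▒▒    │                
          │                
          │                
          │Score:          
          │0               
          │                
          │                
          │                
          │                
          │                
          │                
          │                
          │                
          │                
          │                
          │                
          │                
          │                
          │                
          │                
          │                
          │                
          │                
          │                
          │                
          │                


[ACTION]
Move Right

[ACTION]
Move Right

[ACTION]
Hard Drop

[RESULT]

     ▒    │Next:           
   ▒▒▒    │▓▓              
          │ ▓▓             
          │                
          │                
          │                
          │Score:          
          │0               
          │                
          │                
          │                
          │                
          │                
          │                
          │                
          │                
          │                
          │                
       ▒  │                
     ▒▒▒  │                
          │                
          │                
          │                
          │                
          │                
          │                
          │                
          │                
          │                


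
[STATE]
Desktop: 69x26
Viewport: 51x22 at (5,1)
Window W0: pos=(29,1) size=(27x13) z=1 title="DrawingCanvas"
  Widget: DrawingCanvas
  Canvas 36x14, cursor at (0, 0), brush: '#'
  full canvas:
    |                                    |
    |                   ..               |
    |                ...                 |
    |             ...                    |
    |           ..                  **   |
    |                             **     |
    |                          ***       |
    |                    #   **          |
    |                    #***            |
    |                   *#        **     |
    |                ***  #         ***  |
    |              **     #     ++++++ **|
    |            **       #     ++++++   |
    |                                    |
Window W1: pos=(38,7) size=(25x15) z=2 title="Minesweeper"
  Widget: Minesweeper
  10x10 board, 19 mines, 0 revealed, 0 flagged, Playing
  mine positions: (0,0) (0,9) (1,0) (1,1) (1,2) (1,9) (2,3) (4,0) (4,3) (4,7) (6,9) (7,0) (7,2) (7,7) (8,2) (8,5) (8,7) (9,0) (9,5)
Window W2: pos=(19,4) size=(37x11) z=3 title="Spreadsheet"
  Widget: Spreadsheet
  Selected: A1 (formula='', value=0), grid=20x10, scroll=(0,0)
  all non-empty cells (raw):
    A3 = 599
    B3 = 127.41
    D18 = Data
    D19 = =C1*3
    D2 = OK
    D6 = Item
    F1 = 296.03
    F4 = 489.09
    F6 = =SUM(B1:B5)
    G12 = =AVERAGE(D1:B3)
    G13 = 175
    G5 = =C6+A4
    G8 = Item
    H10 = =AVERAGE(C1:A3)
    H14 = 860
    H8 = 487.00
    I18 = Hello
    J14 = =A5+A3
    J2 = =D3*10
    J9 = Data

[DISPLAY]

                        ┏━━━━━━━━━━━━━━━━━━━━━━━━━┓
                        ┃ DrawingCanvas           ┃
                        ┠─────────────────────────┨
              ┏━━━━━━━━━━━━━━━━━━━━━━━━━━━━━━━━━━━┓
              ┃ Spreadsheet                       ┃
              ┠───────────────────────────────────┨
              ┃A1:                                ┃
              ┃       A       B       C       D   ┃
              ┃-----------------------------------┃
              ┃  1      [0]       0       0       ┃
              ┃  2        0       0       0OK     ┃
              ┃  3      599  127.41       0       ┃
              ┃  4        0       0       0       ┃
              ┗━━━━━━━━━━━━━━━━━━━━━━━━━━━━━━━━━━━┛
                                 ┃■■■■■■■■■■       
                                 ┃■■■■■■■■■■       
                                 ┃■■■■■■■■■■       
                                 ┃■■■■■■■■■■       
                                 ┃■■■■■■■■■■       
                                 ┃                 
                                 ┗━━━━━━━━━━━━━━━━━
                                                   


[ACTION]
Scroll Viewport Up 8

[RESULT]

                                                   
                        ┏━━━━━━━━━━━━━━━━━━━━━━━━━┓
                        ┃ DrawingCanvas           ┃
                        ┠─────────────────────────┨
              ┏━━━━━━━━━━━━━━━━━━━━━━━━━━━━━━━━━━━┓
              ┃ Spreadsheet                       ┃
              ┠───────────────────────────────────┨
              ┃A1:                                ┃
              ┃       A       B       C       D   ┃
              ┃-----------------------------------┃
              ┃  1      [0]       0       0       ┃
              ┃  2        0       0       0OK     ┃
              ┃  3      599  127.41       0       ┃
              ┃  4        0       0       0       ┃
              ┗━━━━━━━━━━━━━━━━━━━━━━━━━━━━━━━━━━━┛
                                 ┃■■■■■■■■■■       
                                 ┃■■■■■■■■■■       
                                 ┃■■■■■■■■■■       
                                 ┃■■■■■■■■■■       
                                 ┃■■■■■■■■■■       
                                 ┃                 
                                 ┗━━━━━━━━━━━━━━━━━


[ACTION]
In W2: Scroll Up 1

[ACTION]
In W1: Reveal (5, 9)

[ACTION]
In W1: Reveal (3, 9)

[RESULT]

                                                   
                        ┏━━━━━━━━━━━━━━━━━━━━━━━━━┓
                        ┃ DrawingCanvas           ┃
                        ┠─────────────────────────┨
              ┏━━━━━━━━━━━━━━━━━━━━━━━━━━━━━━━━━━━┓
              ┃ Spreadsheet                       ┃
              ┠───────────────────────────────────┨
              ┃A1:                                ┃
              ┃       A       B       C       D   ┃
              ┃-----------------------------------┃
              ┃  1      [0]       0       0       ┃
              ┃  2        0       0       0OK     ┃
              ┃  3      599  127.41       0       ┃
              ┃  4        0       0       0       ┃
              ┗━━━━━━━━━━━━━━━━━━━━━━━━━━━━━━━━━━━┛
                                 ┃■■■■■■■■21       
                                 ┃■■■■■■■■■■       
                                 ┃■■■■■■■■■■       
                                 ┃■■■■■■■■■■       
                                 ┃■■■■■■■■■■       
                                 ┃                 
                                 ┗━━━━━━━━━━━━━━━━━


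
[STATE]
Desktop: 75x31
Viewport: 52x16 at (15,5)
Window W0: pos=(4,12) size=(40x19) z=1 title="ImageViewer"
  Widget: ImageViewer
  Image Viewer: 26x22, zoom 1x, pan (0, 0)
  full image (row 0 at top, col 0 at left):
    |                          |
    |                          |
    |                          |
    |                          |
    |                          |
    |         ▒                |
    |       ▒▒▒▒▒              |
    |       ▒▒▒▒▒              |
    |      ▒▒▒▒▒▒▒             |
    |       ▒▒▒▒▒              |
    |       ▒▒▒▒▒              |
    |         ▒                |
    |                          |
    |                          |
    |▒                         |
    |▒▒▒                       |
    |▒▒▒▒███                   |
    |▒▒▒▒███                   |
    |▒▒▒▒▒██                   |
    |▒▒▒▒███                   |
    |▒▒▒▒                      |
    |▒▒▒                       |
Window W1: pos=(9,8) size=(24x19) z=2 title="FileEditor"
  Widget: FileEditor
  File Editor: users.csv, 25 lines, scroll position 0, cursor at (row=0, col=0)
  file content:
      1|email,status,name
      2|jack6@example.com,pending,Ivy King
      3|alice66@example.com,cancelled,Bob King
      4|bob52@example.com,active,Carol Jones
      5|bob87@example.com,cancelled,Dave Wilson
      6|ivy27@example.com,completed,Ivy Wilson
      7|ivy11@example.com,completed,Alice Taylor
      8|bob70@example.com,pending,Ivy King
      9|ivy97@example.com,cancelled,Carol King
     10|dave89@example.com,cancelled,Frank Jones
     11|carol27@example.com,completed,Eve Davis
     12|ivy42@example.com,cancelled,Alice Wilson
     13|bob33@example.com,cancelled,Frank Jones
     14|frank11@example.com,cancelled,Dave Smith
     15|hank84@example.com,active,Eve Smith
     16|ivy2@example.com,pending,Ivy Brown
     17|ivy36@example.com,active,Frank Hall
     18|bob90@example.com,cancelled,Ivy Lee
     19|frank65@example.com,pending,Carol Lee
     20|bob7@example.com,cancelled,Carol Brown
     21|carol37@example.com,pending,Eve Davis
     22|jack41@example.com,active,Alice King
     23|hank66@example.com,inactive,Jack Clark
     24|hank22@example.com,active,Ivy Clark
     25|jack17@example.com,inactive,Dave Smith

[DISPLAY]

                                                    
                                                    
                                                    
━━━━━━━━━━━━━━━━━┓                                  
Editor           ┃                                  
─────────────────┨                                  
,status,name    ▲┃                                  
@example.com,pen█┃━━━━━━━━━━┓                       
66@example.com,c░┃          ┃                       
@example.com,act░┃──────────┨                       
@example.com,can░┃          ┃                       
@example.com,com░┃          ┃                       
@example.com,com░┃          ┃                       
@example.com,pen░┃          ┃                       
@example.com,can░┃          ┃                       
9@example.com,ca░┃          ┃                       


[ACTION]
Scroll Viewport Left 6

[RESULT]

                                                    
                                                    
                                                    
┏━━━━━━━━━━━━━━━━━━━━━━┓                            
┃ FileEditor           ┃                            
┠──────────────────────┨                            
┃█mail,status,name    ▲┃                            
┃jack6@example.com,pen█┃━━━━━━━━━━┓                 
┃alice66@example.com,c░┃          ┃                 
┃bob52@example.com,act░┃──────────┨                 
┃bob87@example.com,can░┃          ┃                 
┃ivy27@example.com,com░┃          ┃                 
┃ivy11@example.com,com░┃          ┃                 
┃bob70@example.com,pen░┃          ┃                 
┃ivy97@example.com,can░┃          ┃                 
┃dave89@example.com,ca░┃          ┃                 


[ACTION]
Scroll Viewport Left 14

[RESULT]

                                                    
                                                    
                                                    
         ┏━━━━━━━━━━━━━━━━━━━━━━┓                   
         ┃ FileEditor           ┃                   
         ┠──────────────────────┨                   
         ┃█mail,status,name    ▲┃                   
    ┏━━━━┃jack6@example.com,pen█┃━━━━━━━━━━┓        
    ┃ Ima┃alice66@example.com,c░┃          ┃        
    ┠────┃bob52@example.com,act░┃──────────┨        
    ┃    ┃bob87@example.com,can░┃          ┃        
    ┃    ┃ivy27@example.com,com░┃          ┃        
    ┃    ┃ivy11@example.com,com░┃          ┃        
    ┃    ┃bob70@example.com,pen░┃          ┃        
    ┃    ┃ivy97@example.com,can░┃          ┃        
    ┃    ┃dave89@example.com,ca░┃          ┃        


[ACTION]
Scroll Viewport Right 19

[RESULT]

                                                    
                                                    
                                                    
━━━━━━━━━━━━━┓                                      
or           ┃                                      
─────────────┨                                      
tus,name    ▲┃                                      
mple.com,pen█┃━━━━━━━━━━┓                           
xample.com,c░┃          ┃                           
mple.com,act░┃──────────┨                           
mple.com,can░┃          ┃                           
mple.com,com░┃          ┃                           
mple.com,com░┃          ┃                           
mple.com,pen░┃          ┃                           
mple.com,can░┃          ┃                           
ample.com,ca░┃          ┃                           


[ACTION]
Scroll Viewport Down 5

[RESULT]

─────────────┨                                      
tus,name    ▲┃                                      
mple.com,pen█┃━━━━━━━━━━┓                           
xample.com,c░┃          ┃                           
mple.com,act░┃──────────┨                           
mple.com,can░┃          ┃                           
mple.com,com░┃          ┃                           
mple.com,com░┃          ┃                           
mple.com,pen░┃          ┃                           
mple.com,can░┃          ┃                           
ample.com,ca░┃          ┃                           
xample.com,c░┃          ┃                           
mple.com,can░┃          ┃                           
mple.com,can░┃          ┃                           
xample.com,c░┃          ┃                           
ample.com,ac▼┃          ┃                           
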